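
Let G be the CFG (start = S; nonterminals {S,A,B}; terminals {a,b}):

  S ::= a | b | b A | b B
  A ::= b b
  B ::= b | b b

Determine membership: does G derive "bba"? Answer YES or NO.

CNF form of G:
  S -> T0 A | T0 B | a | b
  A -> T0 T0
  B -> T0 T0 | b
  T0 -> b

CYK table (by increasing span):
  T[0,0] 'b' = {B,S,T0}  orig:{B,S}
  T[1,1] 'b' = {B,S,T0}  orig:{B,S}
  T[2,2] 'a' = {S}
  T[0,1] 'bb' = {A,B,S}
  T[1,2] 'ba' = ∅
  T[0,2] 'bba' = ∅

S ∉ T[0,2] ⇒ NO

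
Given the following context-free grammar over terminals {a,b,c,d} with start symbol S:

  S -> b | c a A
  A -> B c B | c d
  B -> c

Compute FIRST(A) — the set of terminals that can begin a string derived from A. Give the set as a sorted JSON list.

Compute FIRST by fixpoint:
pass 1:
  A via A→c d: +{c}
  B via B→c: +{c}
  S via S→b: +{b}
  S via S→c a A: +{c}
  S: {b,c}  A: {c}  B: {c}
pass 2: — fixpoint
  S: {b,c}  A: {c}  B: {c}

FIRST(A) = ["c"]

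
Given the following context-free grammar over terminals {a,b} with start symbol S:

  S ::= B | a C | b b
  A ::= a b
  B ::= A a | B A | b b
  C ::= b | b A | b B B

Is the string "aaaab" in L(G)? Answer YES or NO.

Convert to CNF:
  S -> A T0 | B A | T0 C | T1 T1
  A -> T0 T1
  B -> A T0 | B A | T1 T1
  C -> T1 A | T1 X2 | b
  T0 -> a
  T1 -> b
  X2 -> B B

Fill CYK table bottom-up:
  T[0,0] 'a' = {T0}  orig:{}
  T[1,1] 'a' = {T0}  orig:{}
  T[2,2] 'a' = {T0}  orig:{}
  T[3,3] 'a' = {T0}  orig:{}
  T[4,4] 'b' = {C,T1}  orig:{C}
  T[0,1] 'aa' = ∅
  T[1,2] 'aa' = ∅
  T[2,3] 'aa' = ∅
  T[3,4] 'ab' = {A,S}
  T[0,2] 'aaa' = ∅
  T[1,3] 'aaa' = ∅
  T[2,4] 'aab' = ∅
  T[0,3] 'aaaa' = ∅
  T[1,4] 'aaab' = ∅
  T[0,4] 'aaaab' = ∅

S ∉ T[0,4] ⇒ NO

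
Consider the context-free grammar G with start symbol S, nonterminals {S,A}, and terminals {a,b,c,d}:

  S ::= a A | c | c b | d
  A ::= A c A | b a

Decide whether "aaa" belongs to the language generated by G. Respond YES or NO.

Convert to CNF:
  S -> T0 T1 | T2 A | c | d
  A -> A X3 | T1 T2
  T0 -> c
  T1 -> b
  T2 -> a
  X3 -> T0 A

CYK fill:
  cell(0,0) a: {T2}  orig:{}
  cell(1,1) a: {T2}  orig:{}
  cell(2,2) a: {T2}  orig:{}
  cell(0,1) aa: ∅
  cell(1,2) aa: ∅
  cell(0,2) aaa: ∅

S ∉ T[0,2] ⇒ NO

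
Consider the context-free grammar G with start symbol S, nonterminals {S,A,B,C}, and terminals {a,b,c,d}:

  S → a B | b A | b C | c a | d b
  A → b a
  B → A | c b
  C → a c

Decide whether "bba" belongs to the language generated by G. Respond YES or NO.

CNF form of G:
  S -> T0 A | T0 C | T1 B | T2 T1 | T3 T0
  A -> T0 T1
  B -> T0 T1 | T2 T0
  C -> T1 T2
  T0 -> b
  T1 -> a
  T2 -> c
  T3 -> d

Fill CYK table bottom-up:
  cell(0,0) b: {T0}  orig:{}
  cell(1,1) b: {T0}  orig:{}
  cell(2,2) a: {T1}  orig:{}
  cell(0,1) bb: ∅
  cell(1,2) ba: {A,B}
  cell(0,2) bba: {S}

S ∈ T[0,2] ⇒ YES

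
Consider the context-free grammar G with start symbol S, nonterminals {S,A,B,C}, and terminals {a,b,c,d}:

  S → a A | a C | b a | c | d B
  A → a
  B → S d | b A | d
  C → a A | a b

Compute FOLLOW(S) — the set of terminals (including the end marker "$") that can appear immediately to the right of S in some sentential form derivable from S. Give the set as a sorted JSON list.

FIRST iteration:
[1]
  A via A→a: +{a}
  B via B→b A: +{b}
  B via B→d: +{d}
  C via C→a A: +{a}
  S via S→a A: +{a}
  S via S→b a: +{b}
  S via S→c: +{c}
  S via S→d B: +{d}
  FIRST[S]={a,b,c,d}  FIRST[A]={a}  FIRST[B]={b,d}  FIRST[C]={a}
[2]
  B via B→S d: +{a,c}
  FIRST[S]={a,b,c,d}  FIRST[A]={a}  FIRST[B]={a,b,c,d}  FIRST[C]={a}
[3] — fixpoint
  FIRST[S]={a,b,c,d}  FIRST[A]={a}  FIRST[B]={a,b,c,d}  FIRST[C]={a}

FOLLOW iteration:
initialize: $ ∈ FOLLOW(S)
iter 1:
  B→S d: FOLLOW(S) ⊇ FIRST(d) = {d}; new: +{d}
  S→a A: FOLLOW(A) ⊇ FOLLOW(S) ⊇ {$,d}; new: +{$,d}
  S→a C: FOLLOW(C) ⊇ FOLLOW(S) ⊇ {$,d}; new: +{$,d}
  S→d B: FOLLOW(B) ⊇ FOLLOW(S) ⊇ {$,d}; new: +{$,d}
  S: {$,d}  A: {$,d}  B: {$,d}  C: {$,d}
iter 2: (stable)
  S: {$,d}  A: {$,d}  B: {$,d}  C: {$,d}

FOLLOW(S) = ["$", "d"]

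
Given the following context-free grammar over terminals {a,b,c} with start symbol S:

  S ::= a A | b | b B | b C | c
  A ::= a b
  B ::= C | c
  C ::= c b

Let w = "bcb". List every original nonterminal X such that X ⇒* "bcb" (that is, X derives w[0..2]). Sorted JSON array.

Convert to CNF:
  S -> T0 A | T1 B | T1 C | b | c
  A -> T0 T1
  B -> T2 T1 | c
  C -> T2 T1
  T0 -> a
  T1 -> b
  T2 -> c

Fill CYK table bottom-up, restricted to cells inside w[0..2]:
  cell(0,0) b: {S,T1}  orig:{S}
  cell(1,1) c: {B,S,T2}  orig:{B,S}
  cell(2,2) b: {S,T1}  orig:{S}
  cell(0,1) bc: {S}
  cell(1,2) cb: {B,C}
  cell(0,2) bcb: {S}

Original NTs in T[0,2] deriving "bcb": ["S"]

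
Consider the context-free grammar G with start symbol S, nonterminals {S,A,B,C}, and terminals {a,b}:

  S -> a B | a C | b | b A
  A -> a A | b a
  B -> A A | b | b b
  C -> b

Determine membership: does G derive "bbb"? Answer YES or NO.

Convert to CNF:
  S -> T0 B | T0 C | T1 A | b
  A -> T0 A | T1 T0
  B -> A A | T1 T1 | b
  C -> b
  T0 -> a
  T1 -> b

CYK table (by increasing span):
  cell(0,0) b: {B,C,S,T1}  orig:{B,C,S}
  cell(1,1) b: {B,C,S,T1}  orig:{B,C,S}
  cell(2,2) b: {B,C,S,T1}  orig:{B,C,S}
  cell(0,1) bb: {B}
  cell(1,2) bb: {B}
  cell(0,2) bbb: ∅

S ∉ T[0,2] ⇒ NO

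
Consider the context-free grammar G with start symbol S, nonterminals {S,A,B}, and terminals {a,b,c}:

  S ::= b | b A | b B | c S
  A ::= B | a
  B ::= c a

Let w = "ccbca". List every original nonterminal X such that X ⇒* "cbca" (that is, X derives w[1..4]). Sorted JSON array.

Convert to CNF:
  S -> T0 S | T2 A | T2 B | b
  A -> T0 T1 | a
  B -> T0 T1
  T0 -> c
  T1 -> a
  T2 -> b

CYK fill (cells [i..j] with 1 ≤ i ≤ j ≤ 4 only):
  T[1,1] 'c' = {T0}  orig:{}
  T[2,2] 'b' = {S,T2}  orig:{S}
  T[3,3] 'c' = {T0}  orig:{}
  T[4,4] 'a' = {A,T1}  orig:{A}
  T[1,2] 'cb' = {S}
  T[2,3] 'bc' = ∅
  T[3,4] 'ca' = {A,B}
  T[1,3] 'cbc' = ∅
  T[2,4] 'bca' = {S}
  T[1,4] 'cbca' = {S}

Original NTs in T[1,4] deriving "cbca": ["S"]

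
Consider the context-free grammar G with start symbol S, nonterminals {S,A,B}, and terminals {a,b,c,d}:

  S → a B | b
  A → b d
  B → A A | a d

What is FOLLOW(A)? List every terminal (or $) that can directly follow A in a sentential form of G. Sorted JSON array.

Compute FIRST by fixpoint:
iter 1:
  A via A→b d: +{b}
  B via B→A A: +{b}
  B via B→a d: +{a}
  S via S→a B: +{a}
  S via S→b: +{b}
  S: {a,b}  A: {b}  B: {a,b}
iter 2: (no change)
  S: {a,b}  A: {b}  B: {a,b}

Compute FOLLOW by fixpoint:
initialize: $ ∈ FOLLOW(S)
[1]
  B→A A: FOLLOW(A) ⊇ FIRST(A) = {b}; new: +{b}
  S→a B: FOLLOW(B) ⊇ FOLLOW(S) ⊇ {$}; new: +{$}
  S: {$}  A: {b}  B: {$}
[2]
  B→A A: FOLLOW(A) ⊇ FOLLOW(B) ⊇ {$}; new: +{$}
  S: {$}  A: {$,b}  B: {$}
[3] (no change)
  S: {$}  A: {$,b}  B: {$}

FOLLOW(A) = ["$", "b"]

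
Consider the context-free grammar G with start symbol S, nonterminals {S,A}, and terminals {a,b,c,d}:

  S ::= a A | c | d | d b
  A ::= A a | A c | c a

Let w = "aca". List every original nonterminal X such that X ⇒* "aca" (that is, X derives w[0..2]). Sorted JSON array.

CNF form of G:
  S -> T0 A | T2 T3 | c | d
  A -> A T0 | A T1 | T1 T0
  T0 -> a
  T1 -> c
  T2 -> d
  T3 -> b

Fill CYK table bottom-up (cells [i..j] with 0 ≤ i ≤ j ≤ 2 only):
  cell(0,0) a: {T0}  orig:{}
  cell(1,1) c: {S,T1}  orig:{S}
  cell(2,2) a: {T0}  orig:{}
  cell(0,1) ac: ∅
  cell(1,2) ca: {A}
  cell(0,2) aca: {S}

Original NTs in T[0,2] deriving "aca": ["S"]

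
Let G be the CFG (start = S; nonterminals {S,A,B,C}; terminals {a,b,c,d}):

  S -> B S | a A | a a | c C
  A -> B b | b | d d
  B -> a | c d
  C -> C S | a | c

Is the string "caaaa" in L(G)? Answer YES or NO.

CNF form of G:
  S -> B S | T2 C | T3 A | T3 T3
  A -> B T0 | T1 T1 | b
  B -> T2 T1 | a
  C -> C S | a | c
  T0 -> b
  T1 -> d
  T2 -> c
  T3 -> a

CYK table (by increasing span):
  T[0,0] 'c' = {C,T2}  orig:{C}
  T[1,1] 'a' = {B,C,T3}  orig:{B,C}
  T[2,2] 'a' = {B,C,T3}  orig:{B,C}
  T[3,3] 'a' = {B,C,T3}  orig:{B,C}
  T[4,4] 'a' = {B,C,T3}  orig:{B,C}
  T[0,1] 'ca' = {S}
  T[1,2] 'aa' = {S}
  T[2,3] 'aa' = {S}
  T[3,4] 'aa' = {S}
  T[0,2] 'caa' = {C}
  T[1,3] 'aaa' = {C,S}
  T[2,4] 'aaa' = {C,S}
  T[0,3] 'caaa' = {C,S}
  T[1,4] 'aaaa' = {C,S}
  T[0,4] 'caaaa' = {C,S}

S ∈ T[0,4] ⇒ YES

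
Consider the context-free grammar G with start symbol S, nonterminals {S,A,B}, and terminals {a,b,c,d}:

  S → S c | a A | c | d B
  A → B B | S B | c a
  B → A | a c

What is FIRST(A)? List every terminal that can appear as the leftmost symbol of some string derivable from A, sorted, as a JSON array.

FIRST sets, iterate to fixpoint:
[1]
  A via A→c a: +{c}
  B via B→A: +{c}
  B via B→a c: +{a}
  S via S→a A: +{a}
  S via S→c: +{c}
  S via S→d B: +{d}
  S: {a,c,d}  A: {c}  B: {a,c}
[2]
  A via A→B B: +{a}
  A via A→S B: +{d}
  B via B→A: +{d}
  S: {a,c,d}  A: {a,c,d}  B: {a,c,d}
[3] (stable)
  S: {a,c,d}  A: {a,c,d}  B: {a,c,d}

FIRST(A) = ["a", "c", "d"]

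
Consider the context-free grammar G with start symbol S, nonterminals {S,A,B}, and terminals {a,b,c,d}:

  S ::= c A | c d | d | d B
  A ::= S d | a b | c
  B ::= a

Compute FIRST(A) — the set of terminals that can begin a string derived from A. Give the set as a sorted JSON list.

Compute FIRST by fixpoint:
round 1:
  A via A→a b: +{a}
  A via A→c: +{c}
  B via B→a: +{a}
  S via S→c A: +{c}
  S via S→d: +{d}
  S: {c,d}  A: {a,c}  B: {a}
round 2:
  A via A→S d: +{d}
  S: {c,d}  A: {a,c,d}  B: {a}
round 3: — fixpoint
  S: {c,d}  A: {a,c,d}  B: {a}

FIRST(A) = ["a", "c", "d"]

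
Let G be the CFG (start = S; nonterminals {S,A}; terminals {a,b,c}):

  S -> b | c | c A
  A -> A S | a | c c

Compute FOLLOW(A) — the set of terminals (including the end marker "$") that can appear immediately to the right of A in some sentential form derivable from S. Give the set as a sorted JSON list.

FIRST sets, iterate to fixpoint:
iter 1:
  A via A→a: +{a}
  A via A→c c: +{c}
  S via S→b: +{b}
  S via S→c: +{c}
  FIRST(S)={b,c}  FIRST(A)={a,c}
iter 2: (stable)
  FIRST(S)={b,c}  FIRST(A)={a,c}

Compute FOLLOW by fixpoint:
initialize: $ ∈ FOLLOW(S)
round 1:
  A→A S: FOLLOW(A) ⊇ FIRST(S) = {b,c}; new: +{b,c}
  A→A S: FOLLOW(S) ⊇ FOLLOW(A) ⊇ {b,c}; new: +{b,c}
  S→c A: FOLLOW(A) ⊇ FOLLOW(S) ⊇ {$,b,c}; new: +{$}
  S: {$,b,c}  A: {$,b,c}
round 2: done
  S: {$,b,c}  A: {$,b,c}

FOLLOW(A) = ["$", "b", "c"]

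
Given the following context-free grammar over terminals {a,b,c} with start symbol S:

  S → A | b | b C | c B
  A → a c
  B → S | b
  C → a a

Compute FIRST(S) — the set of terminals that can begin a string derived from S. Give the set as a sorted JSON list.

Compute FIRST by fixpoint:
[1]
  A via A→a c: +{a}
  B via B→b: +{b}
  C via C→a a: +{a}
  S via S→A: +{a}
  S via S→b: +{b}
  S via S→c B: +{c}
  FIRST(S)={a,b,c}  FIRST(A)={a}  FIRST(B)={b}  FIRST(C)={a}
[2]
  B via B→S: +{a,c}
  FIRST(S)={a,b,c}  FIRST(A)={a}  FIRST(B)={a,b,c}  FIRST(C)={a}
[3] (stable)
  FIRST(S)={a,b,c}  FIRST(A)={a}  FIRST(B)={a,b,c}  FIRST(C)={a}

FIRST(S) = ["a", "b", "c"]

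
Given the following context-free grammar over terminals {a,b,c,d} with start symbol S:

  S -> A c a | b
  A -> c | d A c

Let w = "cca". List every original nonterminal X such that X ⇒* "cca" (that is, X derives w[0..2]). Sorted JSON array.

CNF form of G:
  S -> A X4 | b
  A -> T0 X3 | c
  T0 -> d
  T1 -> c
  T2 -> a
  X3 -> A T1
  X4 -> T1 T2

CYK fill (cells [i..j] with 0 ≤ i ≤ j ≤ 2 only):
  T[0,0] 'c' = {A,T1}  orig:{A}
  T[1,1] 'c' = {A,T1}  orig:{A}
  T[2,2] 'a' = {T2}  orig:{}
  T[0,1] 'cc' = {X3}  orig:{}
  T[1,2] 'ca' = {X4}  orig:{}
  T[0,2] 'cca' = {S}

Original NTs in T[0,2] deriving "cca": ["S"]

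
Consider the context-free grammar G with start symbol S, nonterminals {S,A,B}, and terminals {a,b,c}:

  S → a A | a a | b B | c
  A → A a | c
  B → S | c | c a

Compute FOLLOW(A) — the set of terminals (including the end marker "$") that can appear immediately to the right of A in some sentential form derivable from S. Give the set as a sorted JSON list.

FIRST sets, iterate to fixpoint:
iter 1:
  A via A→c: +{c}
  B via B→c: +{c}
  S via S→a A: +{a}
  S via S→b B: +{b}
  S via S→c: +{c}
  FIRST(S)={a,b,c}  FIRST(A)={c}  FIRST(B)={c}
iter 2:
  B via B→S: +{a,b}
  FIRST(S)={a,b,c}  FIRST(A)={c}  FIRST(B)={a,b,c}
iter 3: done
  FIRST(S)={a,b,c}  FIRST(A)={c}  FIRST(B)={a,b,c}

Compute FOLLOW by fixpoint:
FOLLOW(S) := {$}
[1]
  A→A a: FOLLOW(A) ⊇ FIRST(a) = {a}; new: +{a}
  S→a A: FOLLOW(A) ⊇ FOLLOW(S) ⊇ {$}; new: +{$}
  S→b B: FOLLOW(B) ⊇ FOLLOW(S) ⊇ {$}; new: +{$}
  FOLLOW(S)={$}  FOLLOW(A)={$,a}  FOLLOW(B)={$}
[2] — fixpoint
  FOLLOW(S)={$}  FOLLOW(A)={$,a}  FOLLOW(B)={$}

FOLLOW(A) = ["$", "a"]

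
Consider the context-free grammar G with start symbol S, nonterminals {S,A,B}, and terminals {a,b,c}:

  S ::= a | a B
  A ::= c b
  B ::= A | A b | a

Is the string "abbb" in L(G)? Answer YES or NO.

CNF form of G:
  S -> T2 B | a
  A -> T0 T1
  B -> A T1 | T0 T1 | a
  T0 -> c
  T1 -> b
  T2 -> a

CYK fill:
  T[0,0] 'a' = {B,S,T2}  orig:{B,S}
  T[1,1] 'b' = {T1}  orig:{}
  T[2,2] 'b' = {T1}  orig:{}
  T[3,3] 'b' = {T1}  orig:{}
  T[0,1] 'ab' = ∅
  T[1,2] 'bb' = ∅
  T[2,3] 'bb' = ∅
  T[0,2] 'abb' = ∅
  T[1,3] 'bbb' = ∅
  T[0,3] 'abbb' = ∅

S ∉ T[0,3] ⇒ NO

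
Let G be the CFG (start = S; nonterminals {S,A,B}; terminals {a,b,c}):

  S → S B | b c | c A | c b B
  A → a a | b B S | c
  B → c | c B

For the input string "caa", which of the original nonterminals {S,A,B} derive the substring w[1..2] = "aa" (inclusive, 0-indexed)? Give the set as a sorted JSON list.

Convert to CNF:
  S -> S B | T1 T2 | T2 A | T2 X4
  A -> T0 T0 | T1 X3 | c
  B -> T2 B | c
  T0 -> a
  T1 -> b
  T2 -> c
  X3 -> B S
  X4 -> T1 B

CYK fill — only the sub-triangle for w[1..2]:
  T[1,1] 'a' = {T0}  orig:{}
  T[2,2] 'a' = {T0}  orig:{}
  T[1,2] 'aa' = {A}

Original NTs in T[1,2] deriving "aa": ["A"]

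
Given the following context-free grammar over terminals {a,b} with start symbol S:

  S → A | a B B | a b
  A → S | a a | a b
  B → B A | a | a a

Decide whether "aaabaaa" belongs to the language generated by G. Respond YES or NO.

Convert to CNF:
  S -> T0 T0 | T0 T1 | T0 X3
  A -> T0 T0 | T0 T1 | T0 X2
  B -> B A | T0 T0 | a
  T0 -> a
  T1 -> b
  X2 -> B B
  X3 -> B B

CYK fill:
  [0..0]={B,T0}  "a"  orig:{B}
  [1..1]={B,T0}  "a"  orig:{B}
  [2..2]={B,T0}  "a"  orig:{B}
  [3..3]={T1}  "b"  orig:{}
  [4..4]={B,T0}  "a"  orig:{B}
  [5..5]={B,T0}  "a"  orig:{B}
  [6..6]={B,T0}  "a"  orig:{B}
  [0..1]={A,B,S,X2,X3}  "aa"  orig:{A,B,S}
  [1..2]={A,B,S,X2,X3}  "aa"  orig:{A,B,S}
  [2..3]={A,S}  "ab"
  [3..4]=∅  "ba"
  [4..5]={A,B,S,X2,X3}  "aa"  orig:{A,B,S}
  [5..6]={A,B,S,X2,X3}  "aa"  orig:{A,B,S}
  [0..2]={A,B,S,X2,X3}  "aaa"  orig:{A,B,S}
  [1..3]={B}  "aab"
  [2..4]=∅  "aba"
  [3..5]=∅  "baa"
  [4..6]={A,B,S,X2,X3}  "aaa"  orig:{A,B,S}
  [0..3]={B,X2,X3}  "aaab"  orig:{B}
  [1..4]={X2,X3}  "aaba"  orig:{}
  [2..5]=∅  "abaa"
  [3..6]=∅  "baaa"
  [0..4]={A,S,X2,X3}  "aaaba"  orig:{A,S}
  [1..5]={B,X2,X3}  "aabaa"  orig:{B}
  [2..6]=∅  "abaaa"
  [0..5]={A,B,S,X2,X3}  "aaabaa"  orig:{A,B,S}
  [1..6]={B,X2,X3}  "aabaaa"  orig:{B}
  [0..6]={A,B,S,X2,X3}  "aaabaaa"  orig:{A,B,S}

S ∈ T[0,6] ⇒ YES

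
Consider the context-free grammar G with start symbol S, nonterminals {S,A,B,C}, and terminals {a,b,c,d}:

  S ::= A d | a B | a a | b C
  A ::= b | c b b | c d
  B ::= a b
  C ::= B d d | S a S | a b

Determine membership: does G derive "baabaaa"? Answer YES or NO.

CNF form of G:
  S -> A T2 | T1 C | T3 B | T3 T3
  A -> T0 T2 | T0 X4 | b
  B -> T3 T1
  C -> B X5 | S X6 | T3 T1
  T0 -> c
  T1 -> b
  T2 -> d
  T3 -> a
  X4 -> T1 T1
  X5 -> T2 T2
  X6 -> T3 S

Fill CYK table bottom-up:
  cell(0,0) b: {A,T1}  orig:{A}
  cell(1,1) a: {T3}  orig:{}
  cell(2,2) a: {T3}  orig:{}
  cell(3,3) b: {A,T1}  orig:{A}
  cell(4,4) a: {T3}  orig:{}
  cell(5,5) a: {T3}  orig:{}
  cell(6,6) a: {T3}  orig:{}
  cell(0,1) ba: ∅
  cell(1,2) aa: {S}
  cell(2,3) ab: {B,C}
  cell(3,4) ba: ∅
  cell(4,5) aa: {S}
  cell(5,6) aa: {S}
  cell(0,2) baa: ∅
  cell(1,3) aab: {S}
  cell(2,4) aba: ∅
  cell(3,5) baa: ∅
  cell(4,6) aaa: {X6}  orig:{}
  cell(0,3) baab: ∅
  cell(1,4) aaba: ∅
  cell(2,5) abaa: ∅
  cell(3,6) baaa: ∅
  cell(0,4) baaba: ∅
  cell(1,5) aabaa: ∅
  cell(2,6) abaaa: ∅
  cell(0,5) baabaa: ∅
  cell(1,6) aabaaa: {C}
  cell(0,6) baabaaa: {S}

S ∈ T[0,6] ⇒ YES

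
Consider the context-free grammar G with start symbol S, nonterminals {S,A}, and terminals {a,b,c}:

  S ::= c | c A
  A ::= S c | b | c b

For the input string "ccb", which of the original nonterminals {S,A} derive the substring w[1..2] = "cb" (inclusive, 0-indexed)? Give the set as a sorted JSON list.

CNF form of G:
  S -> T0 A | c
  A -> S T0 | T0 T1 | b
  T0 -> c
  T1 -> b

CYK fill — only the sub-triangle for w[1..2]:
  cell(1,1) c: {S,T0}  orig:{S}
  cell(2,2) b: {A,T1}  orig:{A}
  cell(1,2) cb: {A,S}

Original NTs in T[1,2] deriving "cb": ["A", "S"]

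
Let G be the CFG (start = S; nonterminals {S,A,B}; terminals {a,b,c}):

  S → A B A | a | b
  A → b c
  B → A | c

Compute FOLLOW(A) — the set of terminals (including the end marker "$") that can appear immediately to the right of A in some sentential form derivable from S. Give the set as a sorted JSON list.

FIRST sets, iterate to fixpoint:
iter 1:
  A via A→b c: +{b}
  B via B→A: +{b}
  B via B→c: +{c}
  S via S→A B A: +{b}
  S via S→a: +{a}
  FIRST[S]={a,b}  FIRST[A]={b}  FIRST[B]={b,c}
iter 2: — fixpoint
  FIRST[S]={a,b}  FIRST[A]={b}  FIRST[B]={b,c}

Compute FOLLOW by fixpoint:
FOLLOW(S) := {$}
pass 1:
  S→A B A: FOLLOW(A) ⊇ FIRST(B) = {b,c}; new: +{b,c}
  S→A B A: FOLLOW(B) ⊇ FIRST(A) = {b}; new: +{b}
  S→A B A: FOLLOW(A) ⊇ FOLLOW(S) ⊇ {$}; new: +{$}
  S: {$}  A: {$,b,c}  B: {b}
pass 2: (stable)
  S: {$}  A: {$,b,c}  B: {b}

FOLLOW(A) = ["$", "b", "c"]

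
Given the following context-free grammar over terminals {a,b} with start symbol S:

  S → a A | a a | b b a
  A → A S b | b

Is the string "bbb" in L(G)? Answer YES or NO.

CNF form of G:
  S -> T0 X3 | T1 A | T1 T1
  A -> A X2 | b
  T0 -> b
  T1 -> a
  X2 -> S T0
  X3 -> T0 T1

Fill CYK table bottom-up:
  [0..0]={A,T0}  "b"  orig:{A}
  [1..1]={A,T0}  "b"  orig:{A}
  [2..2]={A,T0}  "b"  orig:{A}
  [0..1]=∅  "bb"
  [1..2]=∅  "bb"
  [0..2]=∅  "bbb"

S ∉ T[0,2] ⇒ NO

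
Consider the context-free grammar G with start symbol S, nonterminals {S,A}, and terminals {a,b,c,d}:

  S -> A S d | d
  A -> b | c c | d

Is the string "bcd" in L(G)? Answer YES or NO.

Convert to CNF:
  S -> A X2 | d
  A -> T0 T0 | b | d
  T0 -> c
  T1 -> d
  X2 -> S T1

CYK fill:
  [0..0]={A}  "b"
  [1..1]={T0}  "c"  orig:{}
  [2..2]={A,S,T1}  "d"  orig:{A,S}
  [0..1]=∅  "bc"
  [1..2]=∅  "cd"
  [0..2]=∅  "bcd"

S ∉ T[0,2] ⇒ NO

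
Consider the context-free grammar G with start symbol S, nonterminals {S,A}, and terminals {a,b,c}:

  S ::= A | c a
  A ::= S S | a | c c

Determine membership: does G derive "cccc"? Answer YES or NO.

CNF form of G:
  S -> S S | T0 T0 | T0 T1 | a
  A -> S S | T0 T0 | a
  T0 -> c
  T1 -> a

CYK fill:
  cell(0,0) c: {T0}  orig:{}
  cell(1,1) c: {T0}  orig:{}
  cell(2,2) c: {T0}  orig:{}
  cell(3,3) c: {T0}  orig:{}
  cell(0,1) cc: {A,S}
  cell(1,2) cc: {A,S}
  cell(2,3) cc: {A,S}
  cell(0,2) ccc: ∅
  cell(1,3) ccc: ∅
  cell(0,3) cccc: {A,S}

S ∈ T[0,3] ⇒ YES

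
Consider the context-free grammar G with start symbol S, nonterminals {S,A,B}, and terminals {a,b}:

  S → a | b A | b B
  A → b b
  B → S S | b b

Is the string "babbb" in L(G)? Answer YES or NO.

Convert to CNF:
  S -> T0 A | T0 B | a
  A -> T0 T0
  B -> S S | T0 T0
  T0 -> b

CYK table (by increasing span):
  [0..0]={T0}  "b"  orig:{}
  [1..1]={S}  "a"
  [2..2]={T0}  "b"  orig:{}
  [3..3]={T0}  "b"  orig:{}
  [4..4]={T0}  "b"  orig:{}
  [0..1]=∅  "ba"
  [1..2]=∅  "ab"
  [2..3]={A,B}  "bb"
  [3..4]={A,B}  "bb"
  [0..2]=∅  "bab"
  [1..3]=∅  "abb"
  [2..4]={S}  "bbb"
  [0..3]=∅  "babb"
  [1..4]={B}  "abbb"
  [0..4]={S}  "babbb"

S ∈ T[0,4] ⇒ YES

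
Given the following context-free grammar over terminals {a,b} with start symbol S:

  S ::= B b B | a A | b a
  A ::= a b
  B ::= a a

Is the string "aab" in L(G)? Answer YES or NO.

Convert to CNF:
  S -> B X2 | T0 A | T1 T0
  A -> T0 T1
  B -> T0 T0
  T0 -> a
  T1 -> b
  X2 -> T1 B

CYK table (by increasing span):
  T[0,0] 'a' = {T0}  orig:{}
  T[1,1] 'a' = {T0}  orig:{}
  T[2,2] 'b' = {T1}  orig:{}
  T[0,1] 'aa' = {B}
  T[1,2] 'ab' = {A}
  T[0,2] 'aab' = {S}

S ∈ T[0,2] ⇒ YES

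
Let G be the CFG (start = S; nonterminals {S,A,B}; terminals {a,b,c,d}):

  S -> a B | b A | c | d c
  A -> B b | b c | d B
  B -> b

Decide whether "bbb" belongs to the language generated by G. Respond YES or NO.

CNF form of G:
  S -> T0 A | T2 T1 | T3 B | c
  A -> B T0 | T0 T1 | T2 B
  B -> b
  T0 -> b
  T1 -> c
  T2 -> d
  T3 -> a

CYK fill:
  [0..0]={B,T0}  "b"  orig:{B}
  [1..1]={B,T0}  "b"  orig:{B}
  [2..2]={B,T0}  "b"  orig:{B}
  [0..1]={A}  "bb"
  [1..2]={A}  "bb"
  [0..2]={S}  "bbb"

S ∈ T[0,2] ⇒ YES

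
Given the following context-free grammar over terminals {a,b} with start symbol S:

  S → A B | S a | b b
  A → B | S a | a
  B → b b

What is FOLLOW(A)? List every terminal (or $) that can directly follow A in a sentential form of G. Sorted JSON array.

FIRST sets, iterate to fixpoint:
round 1:
  A via A→a: +{a}
  B via B→b b: +{b}
  S via S→A B: +{a}
  S via S→b b: +{b}
  S: {a,b}  A: {a}  B: {b}
round 2:
  A via A→B: +{b}
  S: {a,b}  A: {a,b}  B: {b}
round 3: done
  S: {a,b}  A: {a,b}  B: {b}

FOLLOW iteration:
FOLLOW(S) := {$}
round 1:
  A→S a: FOLLOW(S) ⊇ FIRST(a) = {a}; new: +{a}
  S→A B: FOLLOW(A) ⊇ FIRST(B) = {b}; new: +{b}
  S→A B: FOLLOW(B) ⊇ FOLLOW(S) ⊇ {$,a}; new: +{$,a}
  FOLLOW(S)={$,a}  FOLLOW(A)={b}  FOLLOW(B)={$,a}
round 2:
  A→B: FOLLOW(B) ⊇ FOLLOW(A) ⊇ {b}; new: +{b}
  FOLLOW(S)={$,a}  FOLLOW(A)={b}  FOLLOW(B)={$,a,b}
round 3: (no change)
  FOLLOW(S)={$,a}  FOLLOW(A)={b}  FOLLOW(B)={$,a,b}

FOLLOW(A) = ["b"]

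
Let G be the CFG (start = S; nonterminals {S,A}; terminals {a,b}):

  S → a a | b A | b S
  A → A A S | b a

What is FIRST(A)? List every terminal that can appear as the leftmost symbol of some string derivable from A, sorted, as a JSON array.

FIRST sets, iterate to fixpoint:
[1]
  A via A→b a: +{b}
  S via S→a a: +{a}
  S via S→b A: +{b}
  FIRST[S]={a,b}  FIRST[A]={b}
[2] — fixpoint
  FIRST[S]={a,b}  FIRST[A]={b}

FIRST(A) = ["b"]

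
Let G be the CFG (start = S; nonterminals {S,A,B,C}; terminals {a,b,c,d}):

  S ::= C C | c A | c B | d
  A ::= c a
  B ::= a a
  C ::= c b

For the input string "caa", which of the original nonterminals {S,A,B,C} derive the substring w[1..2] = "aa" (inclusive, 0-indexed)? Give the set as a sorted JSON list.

CNF form of G:
  S -> C C | T0 A | T0 B | d
  A -> T0 T1
  B -> T1 T1
  C -> T0 T2
  T0 -> c
  T1 -> a
  T2 -> b

CYK table (by increasing span) (cells [i..j] with 1 ≤ i ≤ j ≤ 2 only):
  cell(1,1) a: {T1}  orig:{}
  cell(2,2) a: {T1}  orig:{}
  cell(1,2) aa: {B}

Original NTs in T[1,2] deriving "aa": ["B"]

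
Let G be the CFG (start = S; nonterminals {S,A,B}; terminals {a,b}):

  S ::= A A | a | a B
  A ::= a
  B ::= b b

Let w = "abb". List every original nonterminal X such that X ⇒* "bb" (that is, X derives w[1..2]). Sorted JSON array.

CNF form of G:
  S -> A A | T1 B | a
  A -> a
  B -> T0 T0
  T0 -> b
  T1 -> a

CYK fill — only the sub-triangle for w[1..2]:
  T[1,1] 'b' = {T0}  orig:{}
  T[2,2] 'b' = {T0}  orig:{}
  T[1,2] 'bb' = {B}

Original NTs in T[1,2] deriving "bb": ["B"]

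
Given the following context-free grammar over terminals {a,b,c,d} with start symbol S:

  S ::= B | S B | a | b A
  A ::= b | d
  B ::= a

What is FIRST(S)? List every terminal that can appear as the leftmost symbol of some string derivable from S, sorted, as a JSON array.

FIRST sets, iterate to fixpoint:
pass 1:
  A via A→b: +{b}
  A via A→d: +{d}
  B via B→a: +{a}
  S via S→B: +{a}
  S via S→b A: +{b}
  S: {a,b}  A: {b,d}  B: {a}
pass 2: (no change)
  S: {a,b}  A: {b,d}  B: {a}

FIRST(S) = ["a", "b"]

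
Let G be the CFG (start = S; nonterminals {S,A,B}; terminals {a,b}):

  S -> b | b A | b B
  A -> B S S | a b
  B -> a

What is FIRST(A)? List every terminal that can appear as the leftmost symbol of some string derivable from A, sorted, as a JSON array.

FIRST iteration:
pass 1:
  A via A→a b: +{a}
  B via B→a: +{a}
  S via S→b: +{b}
  S: {b}  A: {a}  B: {a}
pass 2: (no change)
  S: {b}  A: {a}  B: {a}

FIRST(A) = ["a"]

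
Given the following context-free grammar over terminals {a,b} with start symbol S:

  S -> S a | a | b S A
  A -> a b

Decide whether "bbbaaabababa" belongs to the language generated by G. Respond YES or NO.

CNF form of G:
  S -> S T0 | T1 X2 | a
  A -> T0 T1
  T0 -> a
  T1 -> b
  X2 -> S A

CYK fill:
  T[0,0] 'b' = {T1}  orig:{}
  T[1,1] 'b' = {T1}  orig:{}
  T[2,2] 'b' = {T1}  orig:{}
  T[3,3] 'a' = {S,T0}  orig:{S}
  T[4,4] 'a' = {S,T0}  orig:{S}
  T[5,5] 'a' = {S,T0}  orig:{S}
  T[6,6] 'b' = {T1}  orig:{}
  T[7,7] 'a' = {S,T0}  orig:{S}
  T[8,8] 'b' = {T1}  orig:{}
  T[9,9] 'a' = {S,T0}  orig:{S}
  T[10,10] 'b' = {T1}  orig:{}
  T[11,11] 'a' = {S,T0}  orig:{S}
  T[0,1] 'bb' = ∅
  T[1,2] 'bb' = ∅
  T[2,3] 'ba' = ∅
  T[3,4] 'aa' = {S}
  T[4,5] 'aa' = {S}
  T[5,6] 'ab' = {A}
  T[6,7] 'ba' = ∅
  T[7,8] 'ab' = {A}
  T[8,9] 'ba' = ∅
  T[9,10] 'ab' = {A}
  T[10,11] 'ba' = ∅
  T[0,2] 'bbb' = ∅
  T[1,3] 'bba' = ∅
  T[2,4] 'baa' = ∅
  T[3,5] 'aaa' = {S}
  T[4,6] 'aab' = {X2}  orig:{}
  T[5,7] 'aba' = ∅
  T[6,8] 'bab' = ∅
  T[7,9] 'aba' = ∅
  T[8,10] 'bab' = ∅
  T[9,11] 'aba' = ∅
  T[0,3] 'bbba' = ∅
  T[1,4] 'bbaa' = ∅
  T[2,5] 'baaa' = ∅
  T[3,6] 'aaab' = {X2}  orig:{}
  T[4,7] 'aaba' = ∅
  T[5,8] 'abab' = ∅
  T[6,9] 'baba' = ∅
  T[7,10] 'abab' = ∅
  T[8,11] 'baba' = ∅
  T[0,4] 'bbbaa' = ∅
  T[1,5] 'bbaaa' = ∅
  T[2,6] 'baaab' = {S}
  T[3,7] 'aaaba' = ∅
  T[4,8] 'aabab' = ∅
  T[5,9] 'ababa' = ∅
  T[6,10] 'babab' = ∅
  T[7,11] 'ababa' = ∅
  T[0,5] 'bbbaaa' = ∅
  T[1,6] 'bbaaab' = ∅
  T[2,7] 'baaaba' = {S}
  T[3,8] 'aaabab' = ∅
  T[4,9] 'aababa' = ∅
  T[5,10] 'ababab' = ∅
  T[6,11] 'bababa' = ∅
  T[0,6] 'bbbaaab' = ∅
  T[1,7] 'bbaaaba' = ∅
  T[2,8] 'baaabab' = {X2}  orig:{}
  T[3,9] 'aaababa' = ∅
  T[4,10] 'aababab' = ∅
  T[5,11] 'abababa' = ∅
  T[0,7] 'bbbaaaba' = ∅
  T[1,8] 'bbaaabab' = {S}
  T[2,9] 'baaababa' = ∅
  T[3,10] 'aaababab' = ∅
  T[4,11] 'aabababa' = ∅
  T[0,8] 'bbbaaabab' = ∅
  T[1,9] 'bbaaababa' = {S}
  T[2,10] 'baaababab' = ∅
  T[3,11] 'aaabababa' = ∅
  T[0,9] 'bbbaaababa' = ∅
  T[1,10] 'bbaaababab' = {X2}  orig:{}
  T[2,11] 'baaabababa' = ∅
  T[0,10] 'bbbaaababab' = {S}
  T[1,11] 'bbaaabababa' = ∅
  T[0,11] 'bbbaaabababa' = {S}

S ∈ T[0,11] ⇒ YES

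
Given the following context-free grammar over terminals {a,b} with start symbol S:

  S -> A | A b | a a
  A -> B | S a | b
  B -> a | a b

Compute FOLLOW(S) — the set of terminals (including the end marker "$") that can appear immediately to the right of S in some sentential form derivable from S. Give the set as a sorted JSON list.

FIRST sets, iterate to fixpoint:
round 1:
  A via A→b: +{b}
  B via B→a: +{a}
  S via S→A: +{b}
  S via S→a a: +{a}
  S: {a,b}  A: {b}  B: {a}
round 2:
  A via A→B: +{a}
  S: {a,b}  A: {a,b}  B: {a}
round 3: (no change)
  S: {a,b}  A: {a,b}  B: {a}

Compute FOLLOW by fixpoint:
FOLLOW(S) := {$}
round 1:
  A→S a: FOLLOW(S) ⊇ FIRST(a) = {a}; new: +{a}
  S→A: FOLLOW(A) ⊇ FOLLOW(S) ⊇ {$,a}; new: +{$,a}
  S→A b: FOLLOW(A) ⊇ FIRST(b) = {b}; new: +{b}
  FOLLOW[S]={$,a}  FOLLOW[A]={$,a,b}  FOLLOW[B]={}
round 2:
  A→B: FOLLOW(B) ⊇ FOLLOW(A) ⊇ {$,a,b}; new: +{$,a,b}
  FOLLOW[S]={$,a}  FOLLOW[A]={$,a,b}  FOLLOW[B]={$,a,b}
round 3: — fixpoint
  FOLLOW[S]={$,a}  FOLLOW[A]={$,a,b}  FOLLOW[B]={$,a,b}

FOLLOW(S) = ["$", "a"]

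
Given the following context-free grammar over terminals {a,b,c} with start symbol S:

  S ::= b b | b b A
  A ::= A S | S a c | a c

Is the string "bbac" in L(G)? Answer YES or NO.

CNF form of G:
  S -> T2 T2 | T2 X4
  A -> A S | S X3 | T0 T1
  T0 -> a
  T1 -> c
  T2 -> b
  X3 -> T0 T1
  X4 -> T2 A

CYK fill:
  T[0,0] 'b' = {T2}  orig:{}
  T[1,1] 'b' = {T2}  orig:{}
  T[2,2] 'a' = {T0}  orig:{}
  T[3,3] 'c' = {T1}  orig:{}
  T[0,1] 'bb' = {S}
  T[1,2] 'ba' = ∅
  T[2,3] 'ac' = {A,X3}  orig:{A}
  T[0,2] 'bba' = ∅
  T[1,3] 'bac' = {X4}  orig:{}
  T[0,3] 'bbac' = {A,S}

S ∈ T[0,3] ⇒ YES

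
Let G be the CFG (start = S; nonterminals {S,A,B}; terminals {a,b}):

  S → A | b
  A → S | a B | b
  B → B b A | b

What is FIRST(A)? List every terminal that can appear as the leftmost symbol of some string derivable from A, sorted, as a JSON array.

Compute FIRST by fixpoint:
[1]
  A via A→a B: +{a}
  A via A→b: +{b}
  B via B→b: +{b}
  S via S→A: +{a,b}
  FIRST[S]={a,b}  FIRST[A]={a,b}  FIRST[B]={b}
[2] done
  FIRST[S]={a,b}  FIRST[A]={a,b}  FIRST[B]={b}

FIRST(A) = ["a", "b"]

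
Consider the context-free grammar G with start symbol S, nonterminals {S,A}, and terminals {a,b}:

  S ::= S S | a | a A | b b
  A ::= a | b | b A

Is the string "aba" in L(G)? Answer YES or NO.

CNF form of G:
  S -> S S | T0 T0 | T1 A | a
  A -> T0 A | a | b
  T0 -> b
  T1 -> a

CYK fill:
  [0..0]={A,S,T1}  "a"  orig:{A,S}
  [1..1]={A,T0}  "b"  orig:{A}
  [2..2]={A,S,T1}  "a"  orig:{A,S}
  [0..1]={S}  "ab"
  [1..2]={A}  "ba"
  [0..2]={S}  "aba"

S ∈ T[0,2] ⇒ YES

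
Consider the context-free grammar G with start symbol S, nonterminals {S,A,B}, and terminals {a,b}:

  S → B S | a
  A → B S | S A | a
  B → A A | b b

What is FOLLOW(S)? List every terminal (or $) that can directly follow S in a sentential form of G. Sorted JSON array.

FIRST sets, iterate to fixpoint:
iter 1:
  A via A→a: +{a}
  B via B→A A: +{a}
  B via B→b b: +{b}
  S via S→B S: +{a,b}
  FIRST(S)={a,b}  FIRST(A)={a}  FIRST(B)={a,b}
iter 2:
  A via A→B S: +{b}
  FIRST(S)={a,b}  FIRST(A)={a,b}  FIRST(B)={a,b}
iter 3: (no change)
  FIRST(S)={a,b}  FIRST(A)={a,b}  FIRST(B)={a,b}

FOLLOW sets:
seed FOLLOW(S) with $
iter 1:
  A→B S: FOLLOW(B) ⊇ FIRST(S) = {a,b}; new: +{a,b}
  A→S A: FOLLOW(S) ⊇ FIRST(A) = {a,b}; new: +{a,b}
  B→A A: FOLLOW(A) ⊇ FIRST(A) = {a,b}; new: +{a,b}
  FOLLOW(S)={$,a,b}  FOLLOW(A)={a,b}  FOLLOW(B)={a,b}
iter 2: (no change)
  FOLLOW(S)={$,a,b}  FOLLOW(A)={a,b}  FOLLOW(B)={a,b}

FOLLOW(S) = ["$", "a", "b"]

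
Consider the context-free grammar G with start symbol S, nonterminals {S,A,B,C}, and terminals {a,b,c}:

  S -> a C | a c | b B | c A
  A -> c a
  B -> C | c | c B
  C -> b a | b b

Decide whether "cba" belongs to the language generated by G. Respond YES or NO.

CNF form of G:
  S -> T0 A | T1 C | T1 T0 | T2 B
  A -> T0 T1
  B -> T0 B | T2 T1 | T2 T2 | c
  C -> T2 T1 | T2 T2
  T0 -> c
  T1 -> a
  T2 -> b

CYK fill:
  T[0,0] 'c' = {B,T0}  orig:{B}
  T[1,1] 'b' = {T2}  orig:{}
  T[2,2] 'a' = {T1}  orig:{}
  T[0,1] 'cb' = ∅
  T[1,2] 'ba' = {B,C}
  T[0,2] 'cba' = {B}

S ∉ T[0,2] ⇒ NO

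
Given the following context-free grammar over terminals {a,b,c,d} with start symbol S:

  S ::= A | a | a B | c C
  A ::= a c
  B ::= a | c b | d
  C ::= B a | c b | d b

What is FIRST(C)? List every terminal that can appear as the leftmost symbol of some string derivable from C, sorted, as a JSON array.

FIRST iteration:
round 1:
  A via A→a c: +{a}
  B via B→a: +{a}
  B via B→c b: +{c}
  B via B→d: +{d}
  C via C→B a: +{a,c,d}
  S via S→A: +{a}
  S via S→c C: +{c}
  FIRST[S]={a,c}  FIRST[A]={a}  FIRST[B]={a,c,d}  FIRST[C]={a,c,d}
round 2: (stable)
  FIRST[S]={a,c}  FIRST[A]={a}  FIRST[B]={a,c,d}  FIRST[C]={a,c,d}

FIRST(C) = ["a", "c", "d"]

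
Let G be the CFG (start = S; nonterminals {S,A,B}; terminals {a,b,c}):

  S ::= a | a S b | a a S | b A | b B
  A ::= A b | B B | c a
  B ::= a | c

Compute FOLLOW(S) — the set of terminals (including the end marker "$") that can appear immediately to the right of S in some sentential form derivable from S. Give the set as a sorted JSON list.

FIRST iteration:
[1]
  A via A→c a: +{c}
  B via B→a: +{a}
  B via B→c: +{c}
  S via S→a: +{a}
  S via S→b A: +{b}
  FIRST[S]={a,b}  FIRST[A]={c}  FIRST[B]={a,c}
[2]
  A via A→B B: +{a}
  FIRST[S]={a,b}  FIRST[A]={a,c}  FIRST[B]={a,c}
[3] (no change)
  FIRST[S]={a,b}  FIRST[A]={a,c}  FIRST[B]={a,c}

Compute FOLLOW by fixpoint:
initialize: $ ∈ FOLLOW(S)
iter 1:
  A→A b: FOLLOW(A) ⊇ FIRST(b) = {b}; new: +{b}
  A→B B: FOLLOW(B) ⊇ FIRST(B) = {a,c}; new: +{a,c}
  A→B B: FOLLOW(B) ⊇ FOLLOW(A) ⊇ {b}; new: +{b}
  S→a S b: FOLLOW(S) ⊇ FIRST(b) = {b}; new: +{b}
  S→b A: FOLLOW(A) ⊇ FOLLOW(S) ⊇ {$,b}; new: +{$}
  S→b B: FOLLOW(B) ⊇ FOLLOW(S) ⊇ {$,b}; new: +{$}
  FOLLOW[S]={$,b}  FOLLOW[A]={$,b}  FOLLOW[B]={$,a,b,c}
iter 2: (no change)
  FOLLOW[S]={$,b}  FOLLOW[A]={$,b}  FOLLOW[B]={$,a,b,c}

FOLLOW(S) = ["$", "b"]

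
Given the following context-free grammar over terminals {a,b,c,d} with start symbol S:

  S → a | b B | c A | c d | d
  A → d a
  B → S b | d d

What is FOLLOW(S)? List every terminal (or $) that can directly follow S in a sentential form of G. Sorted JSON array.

FIRST sets, iterate to fixpoint:
[1]
  A via A→d a: +{d}
  B via B→d d: +{d}
  S via S→a: +{a}
  S via S→b B: +{b}
  S via S→c A: +{c}
  S via S→d: +{d}
  FIRST(S)={a,b,c,d}  FIRST(A)={d}  FIRST(B)={d}
[2]
  B via B→S b: +{a,b,c}
  FIRST(S)={a,b,c,d}  FIRST(A)={d}  FIRST(B)={a,b,c,d}
[3] — fixpoint
  FIRST(S)={a,b,c,d}  FIRST(A)={d}  FIRST(B)={a,b,c,d}

FOLLOW sets:
seed FOLLOW(S) with $
iter 1:
  B→S b: FOLLOW(S) ⊇ FIRST(b) = {b}; new: +{b}
  S→b B: FOLLOW(B) ⊇ FOLLOW(S) ⊇ {$,b}; new: +{$,b}
  S→c A: FOLLOW(A) ⊇ FOLLOW(S) ⊇ {$,b}; new: +{$,b}
  S: {$,b}  A: {$,b}  B: {$,b}
iter 2: (stable)
  S: {$,b}  A: {$,b}  B: {$,b}

FOLLOW(S) = ["$", "b"]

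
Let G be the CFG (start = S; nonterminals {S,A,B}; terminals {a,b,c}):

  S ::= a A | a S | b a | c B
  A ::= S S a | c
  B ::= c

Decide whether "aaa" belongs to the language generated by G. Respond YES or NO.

CNF form of G:
  S -> T0 A | T0 S | T1 T0 | T2 B
  A -> S X3 | c
  B -> c
  T0 -> a
  T1 -> b
  T2 -> c
  X3 -> S T0

CYK fill:
  T[0,0] 'a' = {T0}  orig:{}
  T[1,1] 'a' = {T0}  orig:{}
  T[2,2] 'a' = {T0}  orig:{}
  T[0,1] 'aa' = ∅
  T[1,2] 'aa' = ∅
  T[0,2] 'aaa' = ∅

S ∉ T[0,2] ⇒ NO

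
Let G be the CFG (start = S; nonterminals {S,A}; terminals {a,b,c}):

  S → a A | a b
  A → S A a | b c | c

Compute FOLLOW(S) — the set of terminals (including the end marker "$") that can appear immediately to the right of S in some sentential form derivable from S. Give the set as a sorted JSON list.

Compute FIRST by fixpoint:
[1]
  A via A→b c: +{b}
  A via A→c: +{c}
  S via S→a A: +{a}
  FIRST[S]={a}  FIRST[A]={b,c}
[2]
  A via A→S A a: +{a}
  FIRST[S]={a}  FIRST[A]={a,b,c}
[3] — fixpoint
  FIRST[S]={a}  FIRST[A]={a,b,c}

FOLLOW sets:
initialize: $ ∈ FOLLOW(S)
[1]
  A→S A a: FOLLOW(S) ⊇ FIRST(A) = {a,b,c}; new: +{a,b,c}
  A→S A a: FOLLOW(A) ⊇ FIRST(a) = {a}; new: +{a}
  S→a A: FOLLOW(A) ⊇ FOLLOW(S) ⊇ {$,a,b,c}; new: +{$,b,c}
  S: {$,a,b,c}  A: {$,a,b,c}
[2] done
  S: {$,a,b,c}  A: {$,a,b,c}

FOLLOW(S) = ["$", "a", "b", "c"]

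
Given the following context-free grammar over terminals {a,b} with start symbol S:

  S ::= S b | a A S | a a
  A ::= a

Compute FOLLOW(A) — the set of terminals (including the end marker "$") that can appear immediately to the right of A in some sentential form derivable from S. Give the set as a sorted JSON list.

FIRST sets, iterate to fixpoint:
[1]
  A via A→a: +{a}
  S via S→a A S: +{a}
  FIRST(S)={a}  FIRST(A)={a}
[2] — fixpoint
  FIRST(S)={a}  FIRST(A)={a}

Compute FOLLOW by fixpoint:
FOLLOW(S) := {$}
round 1:
  S→S b: FOLLOW(S) ⊇ FIRST(b) = {b}; new: +{b}
  S→a A S: FOLLOW(A) ⊇ FIRST(S) = {a}; new: +{a}
  FOLLOW(S)={$,b}  FOLLOW(A)={a}
round 2: (stable)
  FOLLOW(S)={$,b}  FOLLOW(A)={a}

FOLLOW(A) = ["a"]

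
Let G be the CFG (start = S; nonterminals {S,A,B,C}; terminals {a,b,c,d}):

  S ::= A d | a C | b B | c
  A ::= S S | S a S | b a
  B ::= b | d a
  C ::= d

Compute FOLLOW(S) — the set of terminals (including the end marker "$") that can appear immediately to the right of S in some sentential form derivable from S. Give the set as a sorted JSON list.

FIRST iteration:
round 1:
  A via A→b a: +{b}
  B via B→b: +{b}
  B via B→d a: +{d}
  C via C→d: +{d}
  S via S→A d: +{b}
  S via S→a C: +{a}
  S via S→c: +{c}
  FIRST[S]={a,b,c}  FIRST[A]={b}  FIRST[B]={b,d}  FIRST[C]={d}
round 2:
  A via A→S S: +{a,c}
  FIRST[S]={a,b,c}  FIRST[A]={a,b,c}  FIRST[B]={b,d}  FIRST[C]={d}
round 3: — fixpoint
  FIRST[S]={a,b,c}  FIRST[A]={a,b,c}  FIRST[B]={b,d}  FIRST[C]={d}

Compute FOLLOW by fixpoint:
seed FOLLOW(S) with $
iter 1:
  A→S S: FOLLOW(S) ⊇ FIRST(S) = {a,b,c}; new: +{a,b,c}
  S→A d: FOLLOW(A) ⊇ FIRST(d) = {d}; new: +{d}
  S→a C: FOLLOW(C) ⊇ FOLLOW(S) ⊇ {$,a,b,c}; new: +{$,a,b,c}
  S→b B: FOLLOW(B) ⊇ FOLLOW(S) ⊇ {$,a,b,c}; new: +{$,a,b,c}
  S: {$,a,b,c}  A: {d}  B: {$,a,b,c}  C: {$,a,b,c}
iter 2:
  A→S S: FOLLOW(S) ⊇ FOLLOW(A) ⊇ {d}; new: +{d}
  S→a C: FOLLOW(C) ⊇ FOLLOW(S) ⊇ {$,a,b,c,d}; new: +{d}
  S→b B: FOLLOW(B) ⊇ FOLLOW(S) ⊇ {$,a,b,c,d}; new: +{d}
  S: {$,a,b,c,d}  A: {d}  B: {$,a,b,c,d}  C: {$,a,b,c,d}
iter 3: (stable)
  S: {$,a,b,c,d}  A: {d}  B: {$,a,b,c,d}  C: {$,a,b,c,d}

FOLLOW(S) = ["$", "a", "b", "c", "d"]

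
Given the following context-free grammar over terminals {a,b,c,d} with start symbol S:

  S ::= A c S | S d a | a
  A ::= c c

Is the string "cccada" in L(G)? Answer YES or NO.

Convert to CNF:
  S -> A X3 | S X4 | a
  A -> T0 T0
  T0 -> c
  T1 -> d
  T2 -> a
  X3 -> T0 S
  X4 -> T1 T2

CYK fill:
  [0..0]={T0}  "c"  orig:{}
  [1..1]={T0}  "c"  orig:{}
  [2..2]={T0}  "c"  orig:{}
  [3..3]={S,T2}  "a"  orig:{S}
  [4..4]={T1}  "d"  orig:{}
  [5..5]={S,T2}  "a"  orig:{S}
  [0..1]={A}  "cc"
  [1..2]={A}  "cc"
  [2..3]={X3}  "ca"  orig:{}
  [3..4]=∅  "ad"
  [4..5]={X4}  "da"  orig:{}
  [0..2]=∅  "ccc"
  [1..3]=∅  "cca"
  [2..4]=∅  "cad"
  [3..5]={S}  "ada"
  [0..3]={S}  "ccca"
  [1..4]=∅  "ccad"
  [2..5]={X3}  "cada"  orig:{}
  [0..4]=∅  "cccad"
  [1..5]=∅  "ccada"
  [0..5]={S}  "cccada"

S ∈ T[0,5] ⇒ YES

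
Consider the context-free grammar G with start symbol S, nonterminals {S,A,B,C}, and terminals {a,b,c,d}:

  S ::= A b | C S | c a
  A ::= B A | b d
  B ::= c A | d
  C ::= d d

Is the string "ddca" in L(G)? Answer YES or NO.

Convert to CNF:
  S -> A T0 | C S | T2 T3
  A -> B A | T0 T1
  B -> T2 A | d
  C -> T1 T1
  T0 -> b
  T1 -> d
  T2 -> c
  T3 -> a

CYK table (by increasing span):
  [0..0]={B,T1}  "d"  orig:{B}
  [1..1]={B,T1}  "d"  orig:{B}
  [2..2]={T2}  "c"  orig:{}
  [3..3]={T3}  "a"  orig:{}
  [0..1]={C}  "dd"
  [1..2]=∅  "dc"
  [2..3]={S}  "ca"
  [0..2]=∅  "ddc"
  [1..3]=∅  "dca"
  [0..3]={S}  "ddca"

S ∈ T[0,3] ⇒ YES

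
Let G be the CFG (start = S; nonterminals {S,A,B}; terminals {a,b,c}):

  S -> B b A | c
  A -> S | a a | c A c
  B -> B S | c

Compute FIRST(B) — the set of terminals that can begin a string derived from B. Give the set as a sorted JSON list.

Compute FIRST by fixpoint:
pass 1:
  A via A→a a: +{a}
  A via A→c A c: +{c}
  B via B→c: +{c}
  S via S→B b A: +{c}
  FIRST(S)={c}  FIRST(A)={a,c}  FIRST(B)={c}
pass 2: (no change)
  FIRST(S)={c}  FIRST(A)={a,c}  FIRST(B)={c}

FIRST(B) = ["c"]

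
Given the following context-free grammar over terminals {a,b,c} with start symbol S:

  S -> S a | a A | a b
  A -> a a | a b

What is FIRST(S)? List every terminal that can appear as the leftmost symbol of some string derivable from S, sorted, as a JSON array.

Compute FIRST by fixpoint:
[1]
  A via A→a a: +{a}
  S via S→a A: +{a}
  FIRST(S)={a}  FIRST(A)={a}
[2] done
  FIRST(S)={a}  FIRST(A)={a}

FIRST(S) = ["a"]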